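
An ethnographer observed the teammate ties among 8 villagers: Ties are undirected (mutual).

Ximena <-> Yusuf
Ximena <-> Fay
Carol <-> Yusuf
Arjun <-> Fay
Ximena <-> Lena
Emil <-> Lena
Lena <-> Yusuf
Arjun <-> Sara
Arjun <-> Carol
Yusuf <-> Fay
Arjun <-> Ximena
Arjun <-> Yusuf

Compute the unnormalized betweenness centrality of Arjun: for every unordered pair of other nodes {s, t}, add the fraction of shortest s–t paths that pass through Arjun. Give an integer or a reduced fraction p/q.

7

Pairs whose geodesics pass through Arjun — Ximena–Carol: 1/2; Ximena–Sara: 1; Carol–Fay: 1/2; Carol–Sara: 1; Fay–Sara: 1; Yusuf–Sara: 1; Lena–Sara: 2/2; Sara–Emil: 2/2.
All other pairs contribute 0.
Summing the contributions gives betweenness(Arjun) = 7.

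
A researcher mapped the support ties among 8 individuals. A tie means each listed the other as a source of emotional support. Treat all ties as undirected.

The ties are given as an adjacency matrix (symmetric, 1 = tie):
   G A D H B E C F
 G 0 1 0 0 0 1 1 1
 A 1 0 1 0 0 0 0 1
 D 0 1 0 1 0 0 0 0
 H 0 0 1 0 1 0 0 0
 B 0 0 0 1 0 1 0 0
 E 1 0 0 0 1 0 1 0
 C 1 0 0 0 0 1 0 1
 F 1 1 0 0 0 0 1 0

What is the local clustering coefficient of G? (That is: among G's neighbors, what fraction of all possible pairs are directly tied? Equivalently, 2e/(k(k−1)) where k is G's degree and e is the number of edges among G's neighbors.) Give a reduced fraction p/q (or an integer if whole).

1/2

G's neighbors: A, C, E, and F (k = 4).
Possible neighbor pairs: C(4,2) = 6. Edges among them: A–F, C–E, C–F → e = 3.
Clustering(G) = 3/6 = 1/2.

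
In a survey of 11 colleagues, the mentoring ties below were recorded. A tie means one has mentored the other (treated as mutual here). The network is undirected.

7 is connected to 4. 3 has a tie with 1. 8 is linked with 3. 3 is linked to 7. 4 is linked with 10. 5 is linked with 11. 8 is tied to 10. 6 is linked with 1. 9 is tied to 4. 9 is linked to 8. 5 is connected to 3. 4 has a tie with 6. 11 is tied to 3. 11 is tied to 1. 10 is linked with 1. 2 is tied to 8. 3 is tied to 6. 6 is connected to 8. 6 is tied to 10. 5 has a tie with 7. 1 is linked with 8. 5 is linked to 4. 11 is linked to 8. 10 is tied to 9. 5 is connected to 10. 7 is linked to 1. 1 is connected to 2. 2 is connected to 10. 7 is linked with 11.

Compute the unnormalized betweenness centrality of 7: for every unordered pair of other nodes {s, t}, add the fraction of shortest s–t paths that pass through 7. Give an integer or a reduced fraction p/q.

17/12

Pairs whose geodesics pass through 7 — 4–1: 1/3; 4–11: 1/2; 4–3: 1/3; 1–5: 1/4.
All other pairs contribute 0.
Summing the contributions gives betweenness(7) = 17/12.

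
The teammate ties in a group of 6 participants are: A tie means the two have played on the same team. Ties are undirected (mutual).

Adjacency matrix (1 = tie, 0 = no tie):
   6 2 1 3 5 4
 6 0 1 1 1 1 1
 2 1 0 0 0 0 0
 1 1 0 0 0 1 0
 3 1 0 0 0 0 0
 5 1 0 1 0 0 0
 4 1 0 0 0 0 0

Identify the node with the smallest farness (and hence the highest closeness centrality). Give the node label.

Farness (sum of distances to all others) for each node — 1:8, 2:9, 3:9, 4:9, 5:8, 6:5.
The smallest farness is 5, for 6, so 6 has the highest closeness.

6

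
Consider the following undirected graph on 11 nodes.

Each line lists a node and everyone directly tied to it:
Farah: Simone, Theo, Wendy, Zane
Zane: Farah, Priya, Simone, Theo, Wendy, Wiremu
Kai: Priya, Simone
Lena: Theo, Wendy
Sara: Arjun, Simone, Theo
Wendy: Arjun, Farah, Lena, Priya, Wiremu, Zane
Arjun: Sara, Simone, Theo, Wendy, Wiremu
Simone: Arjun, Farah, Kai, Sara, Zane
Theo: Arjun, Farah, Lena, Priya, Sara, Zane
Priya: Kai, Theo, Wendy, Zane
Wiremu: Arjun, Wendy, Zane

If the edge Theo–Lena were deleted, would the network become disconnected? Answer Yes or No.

Even without that edge, Theo still reaches Lena via Theo – Arjun – Wendy – Lena, so the network stays connected. Not a bridge.

No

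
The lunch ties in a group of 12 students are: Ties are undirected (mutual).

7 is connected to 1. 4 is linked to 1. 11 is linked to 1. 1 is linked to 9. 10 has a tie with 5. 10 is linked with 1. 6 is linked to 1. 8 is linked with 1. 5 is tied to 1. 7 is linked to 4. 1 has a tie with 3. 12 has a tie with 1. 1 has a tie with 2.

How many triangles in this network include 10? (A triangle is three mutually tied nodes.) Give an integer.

1

10's neighbors: 1 and 5.
Neighbor pairs that are themselves tied: 10–1–5. Each forms one triangle with 10, for 1 in total.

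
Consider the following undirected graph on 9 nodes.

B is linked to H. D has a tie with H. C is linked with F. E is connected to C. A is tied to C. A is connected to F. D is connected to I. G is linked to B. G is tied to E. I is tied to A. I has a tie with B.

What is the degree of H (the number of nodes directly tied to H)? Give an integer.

H is directly tied to B and D. That is 2 neighbors, so the degree of H is 2.

2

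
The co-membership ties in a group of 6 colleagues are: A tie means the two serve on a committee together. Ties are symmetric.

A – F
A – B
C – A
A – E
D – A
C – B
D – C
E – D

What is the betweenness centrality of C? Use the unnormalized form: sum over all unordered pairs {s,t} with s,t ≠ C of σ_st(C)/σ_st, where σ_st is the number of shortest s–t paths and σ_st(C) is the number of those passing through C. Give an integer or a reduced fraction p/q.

Pairs whose geodesics pass through C — D–B: 1/2.
All other pairs contribute 0.
Summing the contributions gives betweenness(C) = 1/2.

1/2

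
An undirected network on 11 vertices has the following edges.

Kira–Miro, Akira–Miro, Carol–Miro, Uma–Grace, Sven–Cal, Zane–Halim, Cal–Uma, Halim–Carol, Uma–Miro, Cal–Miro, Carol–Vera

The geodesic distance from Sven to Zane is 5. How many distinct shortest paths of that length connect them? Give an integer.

The shortest distance is 5, and the only length-5 path is Sven–Cal–Miro–Carol–Halim–Zane. So there is exactly 1 shortest path.

1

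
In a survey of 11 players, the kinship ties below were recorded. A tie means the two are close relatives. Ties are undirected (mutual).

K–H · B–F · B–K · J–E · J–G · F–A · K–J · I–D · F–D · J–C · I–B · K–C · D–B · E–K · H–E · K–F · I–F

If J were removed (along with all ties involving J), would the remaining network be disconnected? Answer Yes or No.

Yes

Removing J leaves {A, B, C, D, E, F, H, I, and K} with no path to {G}, so the network splits into 2 components. J is a cut vertex.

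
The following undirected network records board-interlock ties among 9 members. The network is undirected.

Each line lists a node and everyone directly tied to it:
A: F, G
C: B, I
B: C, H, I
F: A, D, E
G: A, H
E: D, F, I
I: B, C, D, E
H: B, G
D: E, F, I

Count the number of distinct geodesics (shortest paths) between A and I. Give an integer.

2

The shortest distance is 3. The length-3 paths are: A–F–D–I; A–F–E–I.
That gives 2 distinct shortest paths.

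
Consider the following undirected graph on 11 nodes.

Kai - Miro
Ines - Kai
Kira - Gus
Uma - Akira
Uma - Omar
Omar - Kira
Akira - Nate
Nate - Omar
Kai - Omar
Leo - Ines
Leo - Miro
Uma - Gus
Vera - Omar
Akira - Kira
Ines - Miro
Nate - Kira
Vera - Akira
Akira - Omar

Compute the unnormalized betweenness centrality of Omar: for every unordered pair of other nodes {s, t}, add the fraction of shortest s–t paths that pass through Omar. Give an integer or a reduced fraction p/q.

161/6

Pairs whose geodesics pass through Omar — Vera–Kira: 1/2; Vera–Uma: 1/2; Vera–Nate: 1/2; Vera–Gus: 2/4; Vera–Miro: 1; Vera–Kai: 1; Vera–Leo: 2/2; Vera–Ines: 1; Kira–Uma: 1/3; Kira–Miro: 1; Kira–Kai: 1; Kira–Leo: 2/2; Kira–Ines: 1; Uma–Nate: 1/2 … (+16 more pairs).
All other pairs contribute 0.
Summing the contributions gives betweenness(Omar) = 161/6.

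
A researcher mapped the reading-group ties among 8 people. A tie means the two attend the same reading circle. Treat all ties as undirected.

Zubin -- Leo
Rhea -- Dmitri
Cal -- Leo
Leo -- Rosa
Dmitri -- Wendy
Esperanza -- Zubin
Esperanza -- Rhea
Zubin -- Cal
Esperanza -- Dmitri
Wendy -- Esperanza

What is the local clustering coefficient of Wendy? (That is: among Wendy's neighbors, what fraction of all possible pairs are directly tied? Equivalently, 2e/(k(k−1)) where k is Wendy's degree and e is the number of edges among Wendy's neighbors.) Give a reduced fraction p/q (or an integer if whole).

Wendy's neighbors: Dmitri and Esperanza (k = 2).
Possible neighbor pairs: C(2,2) = 1. Edges among them: Dmitri–Esperanza → e = 1.
Clustering(Wendy) = 1/1.

1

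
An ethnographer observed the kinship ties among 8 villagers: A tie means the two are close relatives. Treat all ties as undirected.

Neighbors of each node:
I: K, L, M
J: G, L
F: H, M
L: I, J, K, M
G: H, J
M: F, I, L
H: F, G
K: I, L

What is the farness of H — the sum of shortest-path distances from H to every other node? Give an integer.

16

Distances from H: F:1, G:1, I:3, J:2, K:4, L:3, M:2.
Sum = 1 + 1 + 3 + 2 + 4 + 3 + 2 = 16.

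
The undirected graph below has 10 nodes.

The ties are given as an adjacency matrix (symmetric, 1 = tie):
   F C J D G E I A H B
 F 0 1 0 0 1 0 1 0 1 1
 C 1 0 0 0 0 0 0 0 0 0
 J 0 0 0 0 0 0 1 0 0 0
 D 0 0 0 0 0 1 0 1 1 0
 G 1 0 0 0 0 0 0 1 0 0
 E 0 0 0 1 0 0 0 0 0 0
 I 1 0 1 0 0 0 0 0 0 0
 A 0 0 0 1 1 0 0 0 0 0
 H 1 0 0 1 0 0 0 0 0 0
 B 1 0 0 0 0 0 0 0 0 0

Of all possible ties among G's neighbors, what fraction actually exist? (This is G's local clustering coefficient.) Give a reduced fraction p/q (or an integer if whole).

0

G's neighbors: A and F (k = 2).
Possible neighbor pairs: C(2,2) = 1. Edges among them: none → e = 0.
Clustering(G) = 0/1.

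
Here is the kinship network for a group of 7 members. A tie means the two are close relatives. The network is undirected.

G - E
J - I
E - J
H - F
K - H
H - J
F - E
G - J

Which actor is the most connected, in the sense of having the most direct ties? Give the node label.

J

Degrees — E:3, F:2, G:2, H:3, I:1, J:4, K:1.
The maximum is 4, attained only by J.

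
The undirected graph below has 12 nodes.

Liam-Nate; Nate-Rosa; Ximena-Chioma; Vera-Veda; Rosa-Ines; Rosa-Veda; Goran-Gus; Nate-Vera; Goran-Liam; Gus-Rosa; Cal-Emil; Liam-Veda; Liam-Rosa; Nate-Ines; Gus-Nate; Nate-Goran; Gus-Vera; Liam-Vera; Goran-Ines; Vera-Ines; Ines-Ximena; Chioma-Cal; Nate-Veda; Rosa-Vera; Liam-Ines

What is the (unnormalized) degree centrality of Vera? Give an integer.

Vera is directly tied to Gus, Ines, Liam, Nate, Rosa, and Veda. That is 6 neighbors, so the degree of Vera is 6.

6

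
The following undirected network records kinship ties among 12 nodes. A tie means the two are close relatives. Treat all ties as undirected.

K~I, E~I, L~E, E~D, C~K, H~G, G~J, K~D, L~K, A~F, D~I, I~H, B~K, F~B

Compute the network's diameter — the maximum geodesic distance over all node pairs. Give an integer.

Eccentricity of each node (its greatest distance to any other): A:7, B:5, C:5, D:4, E:5, F:6, G:6, H:5, I:4, J:7, K:4, L:5.
The maximum eccentricity is 7, realized for instance by the pair J–A via J – G – H – I – K – B – F – A. So the diameter is 7.

7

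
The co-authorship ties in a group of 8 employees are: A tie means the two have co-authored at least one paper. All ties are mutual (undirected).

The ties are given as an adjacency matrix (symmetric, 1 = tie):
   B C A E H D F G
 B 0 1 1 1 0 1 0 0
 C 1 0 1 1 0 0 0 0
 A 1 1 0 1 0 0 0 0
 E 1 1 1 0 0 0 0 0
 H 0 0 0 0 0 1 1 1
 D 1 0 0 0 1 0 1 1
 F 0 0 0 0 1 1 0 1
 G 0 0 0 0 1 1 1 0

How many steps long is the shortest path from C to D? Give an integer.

2

One shortest route is C – B – D, which uses 2 edges, and C and D are not directly tied, so nothing shorter exists. So d(C,D) = 2.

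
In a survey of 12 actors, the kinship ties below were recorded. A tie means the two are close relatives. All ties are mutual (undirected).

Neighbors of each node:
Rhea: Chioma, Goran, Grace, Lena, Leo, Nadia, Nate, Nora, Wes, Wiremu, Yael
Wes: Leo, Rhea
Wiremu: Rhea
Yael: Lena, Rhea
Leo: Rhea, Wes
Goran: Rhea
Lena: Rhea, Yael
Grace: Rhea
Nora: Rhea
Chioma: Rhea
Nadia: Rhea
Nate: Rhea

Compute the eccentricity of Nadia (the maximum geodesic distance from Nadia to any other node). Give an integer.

Distances from Nadia: Chioma:2, Goran:2, Grace:2, Lena:2, Leo:2, Nate:2, Nora:2, Rhea:1, Wes:2, Wiremu:2, Yael:2.
The largest is 2 (to Lena, Wiremu, Wes, Nate, Leo, Goran, Chioma, Yael, Nora, and Grace), so the eccentricity of Nadia is 2.

2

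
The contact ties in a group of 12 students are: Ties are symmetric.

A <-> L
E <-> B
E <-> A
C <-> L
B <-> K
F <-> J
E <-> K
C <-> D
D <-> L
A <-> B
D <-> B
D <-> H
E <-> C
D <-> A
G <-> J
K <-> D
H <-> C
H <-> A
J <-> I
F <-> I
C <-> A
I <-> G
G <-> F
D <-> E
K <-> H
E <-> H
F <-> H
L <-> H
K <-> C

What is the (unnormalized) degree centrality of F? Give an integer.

4

F is directly tied to G, H, I, and J. That is 4 neighbors, so the degree of F is 4.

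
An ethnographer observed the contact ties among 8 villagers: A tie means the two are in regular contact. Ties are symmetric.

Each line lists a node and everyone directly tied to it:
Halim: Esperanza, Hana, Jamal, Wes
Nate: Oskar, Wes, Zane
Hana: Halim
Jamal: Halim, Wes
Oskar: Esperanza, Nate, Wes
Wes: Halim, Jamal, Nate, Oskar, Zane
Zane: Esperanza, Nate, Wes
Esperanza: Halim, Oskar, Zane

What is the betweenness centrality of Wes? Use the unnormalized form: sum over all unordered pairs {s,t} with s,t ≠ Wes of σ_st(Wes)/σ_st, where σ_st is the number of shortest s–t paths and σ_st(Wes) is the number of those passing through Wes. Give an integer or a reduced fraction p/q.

22/3

Pairs whose geodesics pass through Wes — Halim–Oskar: 1/2; Halim–Nate: 1; Halim–Zane: 1/2; Oskar–Zane: 1/3; Oskar–Hana: 1/2; Oskar–Jamal: 1; Nate–Hana: 1; Nate–Jamal: 1; Zane–Hana: 1/2; Zane–Jamal: 1.
All other pairs contribute 0.
Summing the contributions gives betweenness(Wes) = 22/3.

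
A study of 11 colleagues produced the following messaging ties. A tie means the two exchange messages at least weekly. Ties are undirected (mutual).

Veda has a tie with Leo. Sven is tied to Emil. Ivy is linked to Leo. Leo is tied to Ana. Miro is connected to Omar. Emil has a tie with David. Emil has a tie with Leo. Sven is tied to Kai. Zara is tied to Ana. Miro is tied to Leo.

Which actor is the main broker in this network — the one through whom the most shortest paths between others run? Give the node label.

Leo

Unnormalized betweenness of each node: Ana:9, David:0, Emil:23, Ivy:0, Kai:0, Leo:37, Miro:9, Omar:0, Sven:9, Veda:0, Zara:0.
Leo has the largest value, 37, making it the main broker — the node through which the most shortest paths run.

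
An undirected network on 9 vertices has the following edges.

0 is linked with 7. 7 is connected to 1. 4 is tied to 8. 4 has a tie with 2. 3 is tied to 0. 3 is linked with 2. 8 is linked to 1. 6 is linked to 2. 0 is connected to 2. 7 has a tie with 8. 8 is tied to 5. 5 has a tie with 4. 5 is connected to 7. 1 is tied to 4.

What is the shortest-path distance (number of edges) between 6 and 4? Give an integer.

2

One shortest route is 6 – 2 – 4, which uses 2 edges, and 6 and 4 are not directly tied, so nothing shorter exists. So d(6,4) = 2.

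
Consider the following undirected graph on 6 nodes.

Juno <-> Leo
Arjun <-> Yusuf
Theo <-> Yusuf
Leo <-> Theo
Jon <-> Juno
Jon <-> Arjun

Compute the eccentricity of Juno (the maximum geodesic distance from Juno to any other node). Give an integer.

3

Distances from Juno: Arjun:2, Jon:1, Leo:1, Theo:2, Yusuf:3.
The largest is 3 (to Yusuf), so the eccentricity of Juno is 3.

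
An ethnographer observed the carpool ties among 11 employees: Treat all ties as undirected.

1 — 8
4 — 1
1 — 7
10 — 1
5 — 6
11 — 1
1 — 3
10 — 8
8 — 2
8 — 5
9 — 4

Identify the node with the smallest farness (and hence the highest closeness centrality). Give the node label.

Farness (sum of distances to all others) for each node — 1:15, 2:26, 3:24, 4:22, 5:24, 6:33, 7:24, 8:17, 9:31, 10:20, 11:24.
The smallest farness is 15, for 1, so 1 has the highest closeness.

1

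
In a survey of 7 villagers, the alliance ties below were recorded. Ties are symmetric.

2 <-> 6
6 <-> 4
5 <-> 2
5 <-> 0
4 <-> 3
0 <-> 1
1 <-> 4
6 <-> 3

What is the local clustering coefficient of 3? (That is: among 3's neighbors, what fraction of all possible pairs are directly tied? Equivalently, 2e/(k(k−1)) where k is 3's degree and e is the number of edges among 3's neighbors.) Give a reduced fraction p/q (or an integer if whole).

3's neighbors: 4 and 6 (k = 2).
Possible neighbor pairs: C(2,2) = 1. Edges among them: 4–6 → e = 1.
Clustering(3) = 1/1.

1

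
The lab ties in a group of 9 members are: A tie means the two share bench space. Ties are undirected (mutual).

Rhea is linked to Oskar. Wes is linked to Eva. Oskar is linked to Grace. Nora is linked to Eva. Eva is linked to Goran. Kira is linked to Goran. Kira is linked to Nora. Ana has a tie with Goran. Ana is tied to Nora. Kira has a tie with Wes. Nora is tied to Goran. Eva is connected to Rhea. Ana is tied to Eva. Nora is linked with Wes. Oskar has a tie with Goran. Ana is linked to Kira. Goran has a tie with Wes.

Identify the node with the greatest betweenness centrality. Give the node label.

Unnormalized betweenness of each node: Ana:9/20, Eva:91/20, Goran:99/10, Grace:0, Kira:1/4, Nora:7/10, Oskar:77/10, Rhea:1, Wes:9/20.
Goran has the largest value, 99/10, making it the main broker — the node through which the most shortest paths run.

Goran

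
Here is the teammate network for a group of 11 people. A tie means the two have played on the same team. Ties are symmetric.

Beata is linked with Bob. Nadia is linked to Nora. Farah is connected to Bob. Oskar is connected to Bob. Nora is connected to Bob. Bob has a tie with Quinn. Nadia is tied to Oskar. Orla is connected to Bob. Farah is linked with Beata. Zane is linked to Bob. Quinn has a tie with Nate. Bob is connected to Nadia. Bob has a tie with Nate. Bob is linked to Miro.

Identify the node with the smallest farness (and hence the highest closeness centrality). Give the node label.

Farness (sum of distances to all others) for each node — Beata:18, Bob:10, Farah:18, Miro:19, Nadia:17, Nate:18, Nora:18, Orla:19, Oskar:18, Quinn:18, Zane:19.
The smallest farness is 10, for Bob, so Bob has the highest closeness.

Bob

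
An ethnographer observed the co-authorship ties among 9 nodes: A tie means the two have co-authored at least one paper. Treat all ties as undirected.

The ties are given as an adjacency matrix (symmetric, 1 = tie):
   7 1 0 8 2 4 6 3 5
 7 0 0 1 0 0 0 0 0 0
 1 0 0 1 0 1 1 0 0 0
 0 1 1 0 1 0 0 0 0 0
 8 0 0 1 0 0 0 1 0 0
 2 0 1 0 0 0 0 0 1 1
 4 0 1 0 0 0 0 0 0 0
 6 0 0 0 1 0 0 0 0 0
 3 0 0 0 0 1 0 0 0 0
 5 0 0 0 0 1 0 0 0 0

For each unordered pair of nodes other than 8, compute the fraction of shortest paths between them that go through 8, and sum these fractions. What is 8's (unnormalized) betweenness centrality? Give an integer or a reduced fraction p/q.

Pairs whose geodesics pass through 8 — 7–6: 1; 1–6: 1; 0–6: 1; 2–6: 1; 4–6: 1; 6–3: 1; 6–5: 1.
All other pairs contribute 0.
Summing the contributions gives betweenness(8) = 7.

7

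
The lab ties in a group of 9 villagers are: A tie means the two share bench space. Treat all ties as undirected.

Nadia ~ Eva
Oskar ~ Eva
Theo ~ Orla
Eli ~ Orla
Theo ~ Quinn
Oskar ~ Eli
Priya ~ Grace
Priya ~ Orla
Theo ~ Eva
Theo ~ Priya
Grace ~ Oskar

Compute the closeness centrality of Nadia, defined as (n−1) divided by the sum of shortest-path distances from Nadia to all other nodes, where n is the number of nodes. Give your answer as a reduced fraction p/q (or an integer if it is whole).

Distances from Nadia: Eli:3, Eva:1, Grace:3, Orla:3, Oskar:2, Priya:3, Quinn:3, Theo:2. Sum = 20.
n = 9, so closeness = 8/20 = 2/5.

2/5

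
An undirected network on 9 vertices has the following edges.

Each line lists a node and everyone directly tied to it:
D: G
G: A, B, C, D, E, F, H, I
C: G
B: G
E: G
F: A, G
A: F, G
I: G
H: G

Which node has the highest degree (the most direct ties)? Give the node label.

G

Degrees — A:2, B:1, C:1, D:1, E:1, F:2, G:8, H:1, I:1.
The maximum is 8, attained only by G.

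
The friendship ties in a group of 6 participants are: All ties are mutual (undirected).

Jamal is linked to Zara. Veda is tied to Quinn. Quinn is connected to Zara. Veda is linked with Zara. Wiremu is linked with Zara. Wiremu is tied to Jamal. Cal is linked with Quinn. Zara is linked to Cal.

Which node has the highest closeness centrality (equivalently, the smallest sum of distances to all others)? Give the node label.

Zara

Farness (sum of distances to all others) for each node — Cal:8, Jamal:8, Quinn:7, Veda:8, Wiremu:8, Zara:5.
The smallest farness is 5, for Zara, so Zara has the highest closeness.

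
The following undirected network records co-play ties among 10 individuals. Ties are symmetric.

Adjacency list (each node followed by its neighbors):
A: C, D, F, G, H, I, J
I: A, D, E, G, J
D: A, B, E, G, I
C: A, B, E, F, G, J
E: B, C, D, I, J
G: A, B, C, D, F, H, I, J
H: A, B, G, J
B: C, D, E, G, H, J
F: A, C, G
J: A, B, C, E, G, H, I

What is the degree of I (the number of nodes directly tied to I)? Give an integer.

I is directly tied to A, D, E, G, and J. That is 5 neighbors, so the degree of I is 5.

5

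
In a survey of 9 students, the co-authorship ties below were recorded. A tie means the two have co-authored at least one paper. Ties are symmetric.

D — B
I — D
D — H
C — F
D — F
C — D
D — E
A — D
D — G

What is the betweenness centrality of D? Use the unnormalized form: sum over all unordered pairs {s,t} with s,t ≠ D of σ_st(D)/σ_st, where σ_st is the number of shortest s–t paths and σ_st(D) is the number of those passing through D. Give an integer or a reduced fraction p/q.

27

Pairs whose geodesics pass through D — A–G: 1; A–E: 1; A–B: 1; A–H: 1; A–F: 1; A–I: 1; A–C: 1; G–E: 1; G–B: 1; G–H: 1; G–F: 1; G–I: 1; G–C: 1; E–B: 1 … (+13 more pairs).
All other pairs contribute 0.
Summing the contributions gives betweenness(D) = 27.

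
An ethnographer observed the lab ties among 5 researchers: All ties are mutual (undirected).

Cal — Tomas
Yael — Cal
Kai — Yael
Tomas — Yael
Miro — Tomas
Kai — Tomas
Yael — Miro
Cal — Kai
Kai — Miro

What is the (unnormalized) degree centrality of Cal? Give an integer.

Cal is directly tied to Kai, Tomas, and Yael. That is 3 neighbors, so the degree of Cal is 3.

3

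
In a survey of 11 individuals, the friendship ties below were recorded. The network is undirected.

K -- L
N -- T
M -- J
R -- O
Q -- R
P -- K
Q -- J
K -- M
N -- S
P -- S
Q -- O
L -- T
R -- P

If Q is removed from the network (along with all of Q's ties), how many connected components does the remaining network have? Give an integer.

1

Q's neighbors (J, O, and R) remain reachable from one another through other ties, so the rest of the network stays in one piece.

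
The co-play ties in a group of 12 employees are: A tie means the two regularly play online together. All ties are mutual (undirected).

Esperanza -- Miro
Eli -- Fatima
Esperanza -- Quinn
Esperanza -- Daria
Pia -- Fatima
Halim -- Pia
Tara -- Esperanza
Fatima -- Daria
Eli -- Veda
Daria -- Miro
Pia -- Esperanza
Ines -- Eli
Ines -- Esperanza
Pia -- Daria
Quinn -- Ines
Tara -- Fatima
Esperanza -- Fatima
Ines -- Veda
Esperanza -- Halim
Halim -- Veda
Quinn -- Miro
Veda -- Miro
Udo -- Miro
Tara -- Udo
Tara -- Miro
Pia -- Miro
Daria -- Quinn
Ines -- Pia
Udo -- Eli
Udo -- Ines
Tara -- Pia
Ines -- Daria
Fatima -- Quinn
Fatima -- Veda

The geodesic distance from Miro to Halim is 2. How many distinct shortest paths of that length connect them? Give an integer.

The shortest distance is 2. The length-2 paths are: Miro–Pia–Halim; Miro–Veda–Halim; Miro–Esperanza–Halim.
That gives 3 distinct shortest paths.

3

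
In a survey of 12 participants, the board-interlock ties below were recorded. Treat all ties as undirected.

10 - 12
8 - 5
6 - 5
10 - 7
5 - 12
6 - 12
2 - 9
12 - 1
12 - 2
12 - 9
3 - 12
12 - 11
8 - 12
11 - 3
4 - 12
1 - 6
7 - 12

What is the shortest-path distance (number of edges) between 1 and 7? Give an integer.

One shortest route is 1 – 12 – 7, which uses 2 edges, and 1 and 7 are not directly tied, so nothing shorter exists. So d(1,7) = 2.

2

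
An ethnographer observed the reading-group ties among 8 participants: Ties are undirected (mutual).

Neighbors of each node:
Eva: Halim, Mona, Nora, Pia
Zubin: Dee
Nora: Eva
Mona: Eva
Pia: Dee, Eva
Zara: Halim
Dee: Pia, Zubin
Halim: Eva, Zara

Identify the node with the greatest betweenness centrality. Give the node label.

Unnormalized betweenness of each node: Dee:6, Eva:17, Halim:6, Mona:0, Nora:0, Pia:10, Zara:0, Zubin:0.
Eva has the largest value, 17, making it the main broker — the node through which the most shortest paths run.

Eva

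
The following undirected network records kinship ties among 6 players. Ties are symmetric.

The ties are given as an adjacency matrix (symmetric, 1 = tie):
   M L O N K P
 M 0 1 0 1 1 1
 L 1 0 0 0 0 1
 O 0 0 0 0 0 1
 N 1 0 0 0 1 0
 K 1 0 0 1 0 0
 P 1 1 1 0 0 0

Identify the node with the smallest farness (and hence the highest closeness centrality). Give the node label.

M

Farness (sum of distances to all others) for each node — K:9, L:8, M:6, N:9, O:11, P:7.
The smallest farness is 6, for M, so M has the highest closeness.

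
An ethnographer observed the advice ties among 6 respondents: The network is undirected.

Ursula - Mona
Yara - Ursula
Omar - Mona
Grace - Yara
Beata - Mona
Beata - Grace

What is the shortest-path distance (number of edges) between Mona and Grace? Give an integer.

One shortest route is Mona – Beata – Grace, which uses 2 edges, and Mona and Grace are not directly tied, so nothing shorter exists. So d(Mona,Grace) = 2.

2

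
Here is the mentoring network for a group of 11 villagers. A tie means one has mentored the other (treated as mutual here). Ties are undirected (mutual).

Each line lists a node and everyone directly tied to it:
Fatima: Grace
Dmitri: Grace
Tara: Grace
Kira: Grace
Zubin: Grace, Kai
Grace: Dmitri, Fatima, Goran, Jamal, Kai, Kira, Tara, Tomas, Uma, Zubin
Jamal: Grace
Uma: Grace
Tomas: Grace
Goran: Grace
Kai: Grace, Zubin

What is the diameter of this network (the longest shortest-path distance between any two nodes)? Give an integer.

Eccentricity of each node (its greatest distance to any other): Dmitri:2, Fatima:2, Goran:2, Grace:1, Jamal:2, Kai:2, Kira:2, Tara:2, Tomas:2, Uma:2, Zubin:2.
The maximum eccentricity is 2, realized for instance by the pair Dmitri–Zubin via Dmitri – Grace – Zubin. So the diameter is 2.

2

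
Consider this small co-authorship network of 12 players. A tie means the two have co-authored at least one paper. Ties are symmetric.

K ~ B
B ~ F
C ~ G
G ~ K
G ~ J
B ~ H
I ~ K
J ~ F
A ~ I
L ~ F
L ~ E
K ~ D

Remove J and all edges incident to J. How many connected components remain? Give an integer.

J's neighbors (F and G) remain reachable from one another through other ties, so the rest of the network stays in one piece.

1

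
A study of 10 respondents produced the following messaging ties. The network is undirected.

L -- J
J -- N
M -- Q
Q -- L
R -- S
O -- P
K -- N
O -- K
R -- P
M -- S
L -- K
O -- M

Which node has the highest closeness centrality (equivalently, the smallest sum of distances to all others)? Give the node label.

O

Farness (sum of distances to all others) for each node — J:25, K:17, L:19, M:17, N:23, O:16, P:21, Q:19, R:25, S:22.
The smallest farness is 16, for O, so O has the highest closeness.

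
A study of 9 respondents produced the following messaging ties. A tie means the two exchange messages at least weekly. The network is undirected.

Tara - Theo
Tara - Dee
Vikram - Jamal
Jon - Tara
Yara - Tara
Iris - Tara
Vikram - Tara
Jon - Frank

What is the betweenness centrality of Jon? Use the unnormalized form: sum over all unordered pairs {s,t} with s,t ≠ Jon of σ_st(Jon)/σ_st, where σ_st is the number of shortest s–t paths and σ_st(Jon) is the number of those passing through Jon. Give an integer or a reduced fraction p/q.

7

Pairs whose geodesics pass through Jon — Tara–Frank: 1; Vikram–Frank: 1; Jamal–Frank: 1; Dee–Frank: 1; Yara–Frank: 1; Theo–Frank: 1; Frank–Iris: 1.
All other pairs contribute 0.
Summing the contributions gives betweenness(Jon) = 7.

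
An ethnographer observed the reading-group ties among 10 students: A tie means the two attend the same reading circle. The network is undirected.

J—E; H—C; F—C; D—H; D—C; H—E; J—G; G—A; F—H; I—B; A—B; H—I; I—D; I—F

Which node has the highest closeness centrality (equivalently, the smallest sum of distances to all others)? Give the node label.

H

Farness (sum of distances to all others) for each node — A:22, B:19, C:21, D:19, E:18, F:19, G:24, H:15, I:16, J:21.
The smallest farness is 15, for H, so H has the highest closeness.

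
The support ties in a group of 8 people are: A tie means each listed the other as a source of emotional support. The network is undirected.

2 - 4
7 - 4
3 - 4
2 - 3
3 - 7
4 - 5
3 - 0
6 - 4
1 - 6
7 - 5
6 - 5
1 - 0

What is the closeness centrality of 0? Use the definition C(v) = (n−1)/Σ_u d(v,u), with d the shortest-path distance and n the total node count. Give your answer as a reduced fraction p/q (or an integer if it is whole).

7/13

Distances from 0: 1:1, 2:2, 3:1, 4:2, 5:3, 6:2, 7:2. Sum = 13.
n = 8, so closeness = 7/13.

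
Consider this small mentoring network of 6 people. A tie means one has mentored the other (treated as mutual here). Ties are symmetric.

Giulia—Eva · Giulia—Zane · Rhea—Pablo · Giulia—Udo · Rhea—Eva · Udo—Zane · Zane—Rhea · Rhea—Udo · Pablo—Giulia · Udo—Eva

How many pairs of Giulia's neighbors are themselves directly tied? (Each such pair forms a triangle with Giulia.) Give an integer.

2

Giulia's neighbors: Eva, Pablo, Udo, and Zane.
Neighbor pairs that are themselves tied: Giulia–Eva–Udo; Giulia–Udo–Zane. Each forms one triangle with Giulia, for 2 in total.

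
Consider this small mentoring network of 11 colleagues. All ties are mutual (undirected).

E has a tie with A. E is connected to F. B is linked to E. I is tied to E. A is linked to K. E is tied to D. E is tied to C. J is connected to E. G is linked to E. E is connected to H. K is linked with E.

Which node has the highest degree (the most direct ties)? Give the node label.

Degrees — A:2, B:1, C:1, D:1, E:10, F:1, G:1, H:1, I:1, J:1, K:2.
The maximum is 10, attained only by E.

E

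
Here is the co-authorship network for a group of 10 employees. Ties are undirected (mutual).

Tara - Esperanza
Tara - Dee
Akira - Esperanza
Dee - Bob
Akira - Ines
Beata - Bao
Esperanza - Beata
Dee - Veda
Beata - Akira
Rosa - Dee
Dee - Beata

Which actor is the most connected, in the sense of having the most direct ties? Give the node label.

Dee

Degrees — Akira:3, Bao:1, Beata:4, Bob:1, Dee:5, Esperanza:3, Ines:1, Rosa:1, Tara:2, Veda:1.
The maximum is 5, attained only by Dee.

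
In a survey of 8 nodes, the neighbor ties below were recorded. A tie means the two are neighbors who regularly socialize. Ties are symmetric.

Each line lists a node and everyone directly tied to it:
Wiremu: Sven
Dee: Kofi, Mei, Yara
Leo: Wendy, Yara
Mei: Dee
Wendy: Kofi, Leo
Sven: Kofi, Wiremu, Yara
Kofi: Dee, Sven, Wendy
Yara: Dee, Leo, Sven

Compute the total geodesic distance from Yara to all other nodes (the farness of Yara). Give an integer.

11

Distances from Yara: Dee:1, Kofi:2, Leo:1, Mei:2, Sven:1, Wendy:2, Wiremu:2.
Sum = 1 + 2 + 1 + 2 + 1 + 2 + 2 = 11.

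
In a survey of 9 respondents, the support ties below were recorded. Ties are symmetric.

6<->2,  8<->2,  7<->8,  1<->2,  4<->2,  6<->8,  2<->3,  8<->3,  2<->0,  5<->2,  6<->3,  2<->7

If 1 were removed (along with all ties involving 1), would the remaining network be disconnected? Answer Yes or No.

No

Even without 1, every remaining node can still reach every other (the residual graph is connected), so 1 is not a cut vertex.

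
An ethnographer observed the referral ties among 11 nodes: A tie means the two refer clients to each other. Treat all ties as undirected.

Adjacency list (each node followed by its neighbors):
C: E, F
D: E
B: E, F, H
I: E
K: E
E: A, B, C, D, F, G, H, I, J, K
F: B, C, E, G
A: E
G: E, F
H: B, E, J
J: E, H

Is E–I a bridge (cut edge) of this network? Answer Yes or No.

Yes

Without the E–I edge there is no alternate route between E and I, so the network disconnects. It is a bridge.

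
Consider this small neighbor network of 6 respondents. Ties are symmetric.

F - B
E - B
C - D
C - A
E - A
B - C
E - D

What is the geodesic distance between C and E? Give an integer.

One shortest route is C – A – E, which uses 2 edges, and C and E are not directly tied, so nothing shorter exists. So d(C,E) = 2.

2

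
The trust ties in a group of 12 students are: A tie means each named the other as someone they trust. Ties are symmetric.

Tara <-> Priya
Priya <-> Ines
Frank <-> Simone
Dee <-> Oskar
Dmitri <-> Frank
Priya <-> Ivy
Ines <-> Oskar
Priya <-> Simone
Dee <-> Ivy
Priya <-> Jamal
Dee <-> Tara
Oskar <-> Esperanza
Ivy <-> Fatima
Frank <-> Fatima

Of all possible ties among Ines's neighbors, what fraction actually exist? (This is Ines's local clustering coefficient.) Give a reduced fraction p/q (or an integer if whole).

0

Ines's neighbors: Oskar and Priya (k = 2).
Possible neighbor pairs: C(2,2) = 1. Edges among them: none → e = 0.
Clustering(Ines) = 0/1.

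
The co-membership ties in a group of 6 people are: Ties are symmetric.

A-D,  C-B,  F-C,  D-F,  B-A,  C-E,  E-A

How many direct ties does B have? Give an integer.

B is directly tied to A and C. That is 2 neighbors, so the degree of B is 2.

2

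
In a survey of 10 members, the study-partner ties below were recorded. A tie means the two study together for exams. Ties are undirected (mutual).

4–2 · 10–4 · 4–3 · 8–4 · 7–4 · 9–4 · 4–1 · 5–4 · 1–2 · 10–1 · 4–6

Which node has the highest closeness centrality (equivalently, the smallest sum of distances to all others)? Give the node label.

4

Farness (sum of distances to all others) for each node — 1:15, 2:16, 3:17, 4:9, 5:17, 6:17, 7:17, 8:17, 9:17, 10:16.
The smallest farness is 9, for 4, so 4 has the highest closeness.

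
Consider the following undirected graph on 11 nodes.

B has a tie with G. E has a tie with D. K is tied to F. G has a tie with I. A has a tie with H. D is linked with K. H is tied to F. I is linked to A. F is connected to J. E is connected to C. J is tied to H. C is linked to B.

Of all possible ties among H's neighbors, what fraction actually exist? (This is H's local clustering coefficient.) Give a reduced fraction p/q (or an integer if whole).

H's neighbors: A, F, and J (k = 3).
Possible neighbor pairs: C(3,2) = 3. Edges among them: F–J → e = 1.
Clustering(H) = 1/3.

1/3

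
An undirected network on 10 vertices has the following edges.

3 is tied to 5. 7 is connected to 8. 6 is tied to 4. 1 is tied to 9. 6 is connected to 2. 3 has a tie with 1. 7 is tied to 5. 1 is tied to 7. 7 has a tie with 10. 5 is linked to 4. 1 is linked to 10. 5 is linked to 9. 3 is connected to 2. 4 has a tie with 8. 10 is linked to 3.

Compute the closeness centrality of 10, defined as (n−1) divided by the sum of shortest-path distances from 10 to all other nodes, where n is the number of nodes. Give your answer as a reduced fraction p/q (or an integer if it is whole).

9/17

Distances from 10: 1:1, 2:2, 3:1, 4:3, 5:2, 6:3, 7:1, 8:2, 9:2. Sum = 17.
n = 10, so closeness = 9/17.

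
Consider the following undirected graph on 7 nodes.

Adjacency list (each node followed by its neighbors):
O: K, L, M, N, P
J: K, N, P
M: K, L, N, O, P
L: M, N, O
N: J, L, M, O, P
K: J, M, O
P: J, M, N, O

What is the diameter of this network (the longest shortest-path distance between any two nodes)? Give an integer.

Eccentricity of each node (its greatest distance to any other): J:2, K:2, L:2, M:2, N:2, O:2, P:2.
The maximum eccentricity is 2, realized for instance by the pair L–P via L – M – P. So the diameter is 2.

2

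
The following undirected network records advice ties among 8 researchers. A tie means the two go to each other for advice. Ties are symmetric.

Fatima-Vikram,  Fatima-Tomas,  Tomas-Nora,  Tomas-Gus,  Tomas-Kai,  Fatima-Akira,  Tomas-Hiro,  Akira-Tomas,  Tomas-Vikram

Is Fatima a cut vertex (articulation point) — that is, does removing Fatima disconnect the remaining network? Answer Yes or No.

No

Even without Fatima, every remaining node can still reach every other (the residual graph is connected), so Fatima is not a cut vertex.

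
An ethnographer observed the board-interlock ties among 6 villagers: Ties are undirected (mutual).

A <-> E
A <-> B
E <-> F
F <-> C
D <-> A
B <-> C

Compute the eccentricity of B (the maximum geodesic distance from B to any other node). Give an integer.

Distances from B: A:1, C:1, D:2, E:2, F:2.
The largest is 2 (to F, E, and D), so the eccentricity of B is 2.

2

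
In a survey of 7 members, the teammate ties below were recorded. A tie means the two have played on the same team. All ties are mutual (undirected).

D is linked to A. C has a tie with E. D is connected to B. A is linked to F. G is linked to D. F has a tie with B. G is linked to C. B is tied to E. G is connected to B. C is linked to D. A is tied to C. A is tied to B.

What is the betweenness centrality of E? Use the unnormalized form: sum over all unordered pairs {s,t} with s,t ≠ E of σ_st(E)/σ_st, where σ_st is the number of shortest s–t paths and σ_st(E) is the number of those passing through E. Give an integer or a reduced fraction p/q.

Pairs whose geodesics pass through E — B–C: 1/4.
All other pairs contribute 0.
Summing the contributions gives betweenness(E) = 1/4.

1/4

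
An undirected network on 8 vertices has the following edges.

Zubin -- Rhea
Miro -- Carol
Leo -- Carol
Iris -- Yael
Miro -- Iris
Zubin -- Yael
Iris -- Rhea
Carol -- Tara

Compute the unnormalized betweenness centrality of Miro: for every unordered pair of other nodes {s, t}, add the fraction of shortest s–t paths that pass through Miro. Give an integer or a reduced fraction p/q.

Pairs whose geodesics pass through Miro — Iris–Leo: 1; Iris–Tara: 1; Iris–Carol: 1; Leo–Yael: 1; Leo–Zubin: 2/2; Leo–Rhea: 1; Yael–Tara: 1; Yael–Carol: 1; Zubin–Tara: 2/2; Zubin–Carol: 2/2; Tara–Rhea: 1; Rhea–Carol: 1.
All other pairs contribute 0.
Summing the contributions gives betweenness(Miro) = 12.

12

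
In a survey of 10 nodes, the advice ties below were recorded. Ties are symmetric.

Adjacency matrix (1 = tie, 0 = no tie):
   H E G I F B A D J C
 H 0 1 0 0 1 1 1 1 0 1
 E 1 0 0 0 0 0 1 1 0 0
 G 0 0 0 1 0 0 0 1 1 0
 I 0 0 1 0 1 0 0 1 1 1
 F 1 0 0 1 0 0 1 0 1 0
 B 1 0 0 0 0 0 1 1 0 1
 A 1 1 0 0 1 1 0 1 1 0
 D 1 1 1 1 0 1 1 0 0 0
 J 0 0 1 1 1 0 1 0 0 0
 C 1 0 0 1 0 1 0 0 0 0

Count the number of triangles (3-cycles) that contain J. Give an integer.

J's neighbors: A, F, G, and I.
Neighbor pairs that are themselves tied: J–A–F; J–F–I; J–G–I. Each forms one triangle with J, for 3 in total.

3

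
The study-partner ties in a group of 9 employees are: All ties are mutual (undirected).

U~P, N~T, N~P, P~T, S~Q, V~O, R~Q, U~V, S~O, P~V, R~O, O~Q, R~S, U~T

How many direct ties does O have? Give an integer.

O is directly tied to Q, R, S, and V. That is 4 neighbors, so the degree of O is 4.

4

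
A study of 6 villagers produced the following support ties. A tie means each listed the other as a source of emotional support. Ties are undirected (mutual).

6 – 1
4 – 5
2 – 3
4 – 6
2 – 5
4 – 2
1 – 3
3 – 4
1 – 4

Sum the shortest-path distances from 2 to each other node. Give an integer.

7

Distances from 2: 1:2, 3:1, 4:1, 5:1, 6:2.
Sum = 2 + 1 + 1 + 1 + 2 = 7.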